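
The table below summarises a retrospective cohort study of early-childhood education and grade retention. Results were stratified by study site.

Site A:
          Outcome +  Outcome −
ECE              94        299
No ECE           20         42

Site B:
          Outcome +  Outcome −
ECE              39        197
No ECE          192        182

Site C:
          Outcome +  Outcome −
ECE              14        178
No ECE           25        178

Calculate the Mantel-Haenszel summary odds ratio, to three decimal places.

0.308

OR_MH = Σ(aᵢdᵢ/nᵢ) / Σ(bᵢcᵢ/nᵢ), where nᵢ is the stratum total.
Stratum 1 (Site A): n = 455; a·d/n = 94·42/455 = 8.6769; b·c/n = 299·20/455 = 13.1429
Stratum 2 (Site B): n = 610; a·d/n = 39·182/610 = 11.6361; b·c/n = 197·192/610 = 62.0066
Stratum 3 (Site C): n = 395; a·d/n = 14·178/395 = 6.3089; b·c/n = 178·25/395 = 11.2658
OR_MH = (8.6769 + 11.6361 + 6.3089) / (13.1429 + 62.0066 + 11.2658) = 26.6218 / 86.4152 = 0.30807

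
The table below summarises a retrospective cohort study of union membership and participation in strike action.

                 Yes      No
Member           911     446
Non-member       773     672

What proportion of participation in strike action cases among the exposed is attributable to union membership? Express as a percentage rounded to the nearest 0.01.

20.32

Cells: a = 911, b = 446, c = 773, d = 672.
Risk in exposed = 911/1357 = 0.67133; risk in unexposed = 773/1445 = 0.53495.
RR = 0.67133/0.53495 = 1.25495
AR% = (RR − 1)/RR × 100 = (1.25495 − 1)/1.25495 × 100 = 20.3156%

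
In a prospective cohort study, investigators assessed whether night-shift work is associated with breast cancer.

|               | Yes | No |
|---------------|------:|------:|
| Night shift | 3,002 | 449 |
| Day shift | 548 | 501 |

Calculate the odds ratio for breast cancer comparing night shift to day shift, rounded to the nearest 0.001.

Cells: a = 3002, b = 449, c = 548, d = 501.
OR = (a·d)/(b·c) = (3002 × 501) / (449 × 548) = 1504002 / 246052 = 6.11254
The odds of breast cancer are about 6.11 times as high in the night shift group.

6.113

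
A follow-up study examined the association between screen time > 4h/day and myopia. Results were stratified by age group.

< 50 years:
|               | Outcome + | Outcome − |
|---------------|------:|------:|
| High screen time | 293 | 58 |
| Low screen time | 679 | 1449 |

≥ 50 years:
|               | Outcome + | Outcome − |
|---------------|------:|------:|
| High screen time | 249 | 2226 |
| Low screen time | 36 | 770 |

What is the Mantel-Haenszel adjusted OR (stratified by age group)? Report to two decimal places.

5.70

OR_MH = Σ(aᵢdᵢ/nᵢ) / Σ(bᵢcᵢ/nᵢ), where nᵢ is the stratum total.
Stratum 1 (< 50 years): n = 2479; a·d/n = 293·1449/2479 = 171.2614; b·c/n = 58·679/2479 = 15.8862
Stratum 2 (≥ 50 years): n = 3281; a·d/n = 249·770/3281 = 58.4365; b·c/n = 2226·36/3281 = 24.4243
OR_MH = (171.2614 + 58.4365) / (15.8862 + 24.4243) = 229.6978 / 40.3105 = 5.69821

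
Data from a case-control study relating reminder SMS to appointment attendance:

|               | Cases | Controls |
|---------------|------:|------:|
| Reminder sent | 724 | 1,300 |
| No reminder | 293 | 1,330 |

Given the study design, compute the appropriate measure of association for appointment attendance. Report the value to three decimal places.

Cells: a = 724, b = 1300, c = 293, d = 1330.
This is a case-control study: participants were sampled on outcome status, so risks in the source population cannot be estimated directly — relative risk is not valid here. The odds ratio is the appropriate measure.
OR = (a·d)/(b·c) = (724 × 1330) / (1300 × 293) = 962920 / 380900 = 2.52801

2.528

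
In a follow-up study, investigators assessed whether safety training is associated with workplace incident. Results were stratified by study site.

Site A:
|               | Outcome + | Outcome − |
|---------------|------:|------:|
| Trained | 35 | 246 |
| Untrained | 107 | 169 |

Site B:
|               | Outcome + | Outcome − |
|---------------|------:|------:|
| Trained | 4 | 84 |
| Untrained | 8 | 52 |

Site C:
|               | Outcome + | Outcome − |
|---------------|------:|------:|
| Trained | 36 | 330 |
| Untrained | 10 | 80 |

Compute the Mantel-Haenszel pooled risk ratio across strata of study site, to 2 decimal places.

RR_MH = Σ(aᵢ·n₀ᵢ/nᵢ) / Σ(cᵢ·n₁ᵢ/nᵢ), with n₁ᵢ = aᵢ+bᵢ (exposed), n₀ᵢ = cᵢ+dᵢ (unexposed), nᵢ = n₁ᵢ+n₀ᵢ.
Stratum 1 (Site A): n₁ = 281, n₀ = 276, n = 557; a·n₀/n = 35·276/557 = 17.3429; c·n₁/n = 107·281/557 = 53.9803
Stratum 2 (Site B): n₁ = 88, n₀ = 60, n = 148; a·n₀/n = 4·60/148 = 1.6216; c·n₁/n = 8·88/148 = 4.7568
Stratum 3 (Site C): n₁ = 366, n₀ = 90, n = 456; a·n₀/n = 36·90/456 = 7.1053; c·n₁/n = 10·366/456 = 8.0263
RR_MH = (17.3429 + 1.6216 + 7.1053) / (53.9803 + 4.7568 + 8.0263) = 26.0698 / 66.7633 = 0.39048

0.39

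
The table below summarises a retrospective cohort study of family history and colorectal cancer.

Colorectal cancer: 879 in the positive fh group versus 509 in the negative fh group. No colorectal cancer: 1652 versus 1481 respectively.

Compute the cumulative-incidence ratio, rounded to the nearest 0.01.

1.36

From the description: a = 879, b = 1652, c = 509, d = 1481.
Risk in exposed = 879/2531 = 0.34729; risk in unexposed = 509/1990 = 0.25578.
RR = 0.34729 / 0.25578 = 1.35779
The risk among the exposed is 1.36 times that among the unexposed.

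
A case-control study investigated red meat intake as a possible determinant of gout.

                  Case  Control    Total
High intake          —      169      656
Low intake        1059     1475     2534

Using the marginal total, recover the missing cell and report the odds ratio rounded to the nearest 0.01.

4.01

The missing cell is in the exposed row: 656 − 169 = 487.
So a = 487, b = 169, c = 1059, d = 1475.
OR = (a·d)/(b·c) = (487 × 1475) / (169 × 1059) = 718325 / 178971 = 4.01364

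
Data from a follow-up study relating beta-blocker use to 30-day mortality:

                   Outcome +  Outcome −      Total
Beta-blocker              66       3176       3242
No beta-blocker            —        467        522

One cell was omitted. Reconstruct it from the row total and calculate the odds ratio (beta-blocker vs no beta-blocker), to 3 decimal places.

The missing cell is in the unexposed row: 522 − 467 = 55.
So a = 66, b = 3176, c = 55, d = 467.
OR = (a·d)/(b·c) = (66 × 467) / (3176 × 55) = 30822 / 174680 = 0.17645

0.176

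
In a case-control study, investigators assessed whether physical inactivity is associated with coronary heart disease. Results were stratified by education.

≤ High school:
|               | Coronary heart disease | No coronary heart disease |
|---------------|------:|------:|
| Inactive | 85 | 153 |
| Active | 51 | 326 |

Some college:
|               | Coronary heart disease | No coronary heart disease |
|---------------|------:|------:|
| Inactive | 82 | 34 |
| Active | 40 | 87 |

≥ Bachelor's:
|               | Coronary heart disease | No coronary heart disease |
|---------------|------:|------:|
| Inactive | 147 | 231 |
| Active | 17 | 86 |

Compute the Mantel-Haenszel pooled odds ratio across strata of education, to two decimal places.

3.81

OR_MH = Σ(aᵢdᵢ/nᵢ) / Σ(bᵢcᵢ/nᵢ), where nᵢ is the stratum total.
Stratum 1 (≤ High school): n = 615; a·d/n = 85·326/615 = 45.0569; b·c/n = 153·51/615 = 12.6878
Stratum 2 (Some college): n = 243; a·d/n = 82·87/243 = 29.3580; b·c/n = 34·40/243 = 5.5967
Stratum 3 (≥ Bachelor's): n = 481; a·d/n = 147·86/481 = 26.2827; b·c/n = 231·17/481 = 8.1642
OR_MH = (45.0569 + 29.3580 + 26.2827) / (12.6878 + 5.5967 + 8.1642) = 100.6977 / 26.4488 = 3.80728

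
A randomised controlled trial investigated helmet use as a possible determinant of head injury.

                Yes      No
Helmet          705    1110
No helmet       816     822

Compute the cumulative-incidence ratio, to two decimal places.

0.78

Cells: a = 705, b = 1110, c = 816, d = 822.
Risk in exposed = 705/1815 = 0.38843; risk in unexposed = 816/1638 = 0.49817.
RR = 0.38843 / 0.49817 = 0.77972
The risk is 22% lower among the exposed than among the unexposed.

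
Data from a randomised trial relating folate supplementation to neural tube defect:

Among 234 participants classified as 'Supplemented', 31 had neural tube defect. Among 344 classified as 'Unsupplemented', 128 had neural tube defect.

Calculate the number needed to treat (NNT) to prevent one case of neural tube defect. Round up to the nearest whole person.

5

Risk in treated group = 31/234 = 0.13248; risk in control = 128/344 = 0.37209.
Absolute risk reduction = 0.37209 − 0.13248 = 0.23961
NNT = 1 / ARR = 1 / 0.23961 = 4.173 → round up → 5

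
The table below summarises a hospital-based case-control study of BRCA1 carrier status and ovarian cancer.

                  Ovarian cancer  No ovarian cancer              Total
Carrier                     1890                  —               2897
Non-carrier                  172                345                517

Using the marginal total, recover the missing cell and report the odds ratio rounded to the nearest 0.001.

The missing cell is in the exposed row: 2897 − 1890 = 1007.
So a = 1890, b = 1007, c = 172, d = 345.
OR = (a·d)/(b·c) = (1890 × 345) / (1007 × 172) = 652050 / 173204 = 3.76464

3.765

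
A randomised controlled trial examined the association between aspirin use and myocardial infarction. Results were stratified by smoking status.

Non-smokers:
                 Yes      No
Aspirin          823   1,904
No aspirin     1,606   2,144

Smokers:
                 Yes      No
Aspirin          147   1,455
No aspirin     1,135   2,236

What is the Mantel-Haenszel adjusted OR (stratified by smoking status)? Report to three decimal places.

OR_MH = Σ(aᵢdᵢ/nᵢ) / Σ(bᵢcᵢ/nᵢ), where nᵢ is the stratum total.
Stratum 1 (Non-smokers): n = 6477; a·d/n = 823·2144/6477 = 272.4274; b·c/n = 1904·1606/6477 = 472.1050
Stratum 2 (Smokers): n = 4973; a·d/n = 147·2236/4973 = 66.0953; b·c/n = 1455·1135/4973 = 332.0782
OR_MH = (272.4274 + 66.0953) / (472.1050 + 332.0782) = 338.5227 / 804.1832 = 0.42095

0.421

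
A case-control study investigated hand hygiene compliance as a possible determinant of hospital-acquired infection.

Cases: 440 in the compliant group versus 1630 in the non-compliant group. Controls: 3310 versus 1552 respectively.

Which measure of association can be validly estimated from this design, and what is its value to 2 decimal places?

0.13

From the description: a = 440, b = 3310, c = 1630, d = 1552.
This is a case-control study: participants were sampled on outcome status, so risks in the source population cannot be estimated directly — relative risk is not valid here. The odds ratio is the appropriate measure.
OR = (a·d)/(b·c) = (440 × 1552) / (3310 × 1630) = 682880 / 5395300 = 0.12657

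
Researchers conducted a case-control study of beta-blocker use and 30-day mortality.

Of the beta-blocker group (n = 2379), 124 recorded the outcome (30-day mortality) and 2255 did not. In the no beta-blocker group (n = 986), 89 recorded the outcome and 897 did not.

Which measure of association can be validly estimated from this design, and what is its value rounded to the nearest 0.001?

From the description: a = 124, b = 2255, c = 89, d = 897.
This is a case-control study: participants were sampled on outcome status, so risks in the source population cannot be estimated directly — relative risk is not valid here. The odds ratio is the appropriate measure.
OR = (a·d)/(b·c) = (124 × 897) / (2255 × 89) = 111228 / 200695 = 0.55421

0.554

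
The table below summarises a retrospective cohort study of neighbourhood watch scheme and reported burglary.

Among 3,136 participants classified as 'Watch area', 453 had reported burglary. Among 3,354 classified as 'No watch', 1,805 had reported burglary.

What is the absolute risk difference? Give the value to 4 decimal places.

From the description: a = 453, b = 2683, c = 1805, d = 1549.
Risk in exposed = 453/3136 = 0.144452; risk in unexposed = 1805/3354 = 0.538163.
Risk difference = 0.144452 − 0.538163 = -0.393712

-0.3937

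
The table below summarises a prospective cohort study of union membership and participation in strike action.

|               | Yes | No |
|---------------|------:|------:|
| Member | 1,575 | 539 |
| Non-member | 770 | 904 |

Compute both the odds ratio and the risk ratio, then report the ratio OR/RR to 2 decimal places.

Cells: a = 1575, b = 539, c = 770, d = 904.
OR = (1575·904)/(539·770) = 1423800/415030 = 3.43060
Risk in exposed = 1575/2114 = 0.74503; risk in unexposed = 770/1674 = 0.45998; RR = 1.61972
OR/RR = 3.43060 / 1.61972 = 2.11802
The outcome is not rare, so the OR lies further from 1 than the RR.

2.12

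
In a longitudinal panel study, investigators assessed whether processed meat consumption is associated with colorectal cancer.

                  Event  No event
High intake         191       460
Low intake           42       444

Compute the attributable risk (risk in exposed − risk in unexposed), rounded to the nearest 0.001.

0.207

Cells: a = 191, b = 460, c = 42, d = 444.
Risk in exposed = 191/651 = 0.293395; risk in unexposed = 42/486 = 0.086420.
Risk difference = 0.293395 − 0.086420 = 0.206975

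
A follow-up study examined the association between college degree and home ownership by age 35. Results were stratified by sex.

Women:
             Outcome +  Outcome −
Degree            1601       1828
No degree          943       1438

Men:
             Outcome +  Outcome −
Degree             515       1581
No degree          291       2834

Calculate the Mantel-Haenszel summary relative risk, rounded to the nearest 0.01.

1.43

RR_MH = Σ(aᵢ·n₀ᵢ/nᵢ) / Σ(cᵢ·n₁ᵢ/nᵢ), with n₁ᵢ = aᵢ+bᵢ (exposed), n₀ᵢ = cᵢ+dᵢ (unexposed), nᵢ = n₁ᵢ+n₀ᵢ.
Stratum 1 (Women): n₁ = 3429, n₀ = 2381, n = 5810; a·n₀/n = 1601·2381/5810 = 656.1069; c·n₁/n = 943·3429/5810 = 556.5485
Stratum 2 (Men): n₁ = 2096, n₀ = 3125, n = 5221; a·n₀/n = 515·3125/5221 = 308.2503; c·n₁/n = 291·2096/5221 = 116.8236
RR_MH = (656.1069 + 308.2503) / (556.5485 + 116.8236) = 964.3572 / 673.3721 = 1.43213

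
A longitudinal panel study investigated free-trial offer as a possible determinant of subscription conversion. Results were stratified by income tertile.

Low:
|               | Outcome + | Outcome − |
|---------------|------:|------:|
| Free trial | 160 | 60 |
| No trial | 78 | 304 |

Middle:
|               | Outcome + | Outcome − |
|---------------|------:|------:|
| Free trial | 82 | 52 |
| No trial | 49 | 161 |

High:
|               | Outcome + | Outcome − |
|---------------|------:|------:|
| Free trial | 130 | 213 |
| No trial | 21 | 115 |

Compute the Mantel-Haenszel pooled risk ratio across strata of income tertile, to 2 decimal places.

RR_MH = Σ(aᵢ·n₀ᵢ/nᵢ) / Σ(cᵢ·n₁ᵢ/nᵢ), with n₁ᵢ = aᵢ+bᵢ (exposed), n₀ᵢ = cᵢ+dᵢ (unexposed), nᵢ = n₁ᵢ+n₀ᵢ.
Stratum 1 (Low): n₁ = 220, n₀ = 382, n = 602; a·n₀/n = 160·382/602 = 101.5282; c·n₁/n = 78·220/602 = 28.5050
Stratum 2 (Middle): n₁ = 134, n₀ = 210, n = 344; a·n₀/n = 82·210/344 = 50.0581; c·n₁/n = 49·134/344 = 19.0872
Stratum 3 (High): n₁ = 343, n₀ = 136, n = 479; a·n₀/n = 130·136/479 = 36.9102; c·n₁/n = 21·343/479 = 15.0376
RR_MH = (101.5282 + 50.0581 + 36.9102) / (28.5050 + 19.0872 + 15.0376) = 188.4966 / 62.6298 = 3.00970

3.01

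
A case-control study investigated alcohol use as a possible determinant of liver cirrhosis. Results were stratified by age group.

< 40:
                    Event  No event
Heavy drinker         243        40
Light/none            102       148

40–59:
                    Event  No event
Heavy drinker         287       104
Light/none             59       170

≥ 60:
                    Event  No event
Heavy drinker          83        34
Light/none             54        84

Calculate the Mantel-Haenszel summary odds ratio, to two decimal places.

7.01

OR_MH = Σ(aᵢdᵢ/nᵢ) / Σ(bᵢcᵢ/nᵢ), where nᵢ is the stratum total.
Stratum 1 (< 40): n = 533; a·d/n = 243·148/533 = 67.4747; b·c/n = 40·102/533 = 7.6548
Stratum 2 (40–59): n = 620; a·d/n = 287·170/620 = 78.6935; b·c/n = 104·59/620 = 9.8968
Stratum 3 (≥ 60): n = 255; a·d/n = 83·84/255 = 27.3412; b·c/n = 34·54/255 = 7.2000
OR_MH = (67.4747 + 78.6935 + 27.3412) / (7.6548 + 9.8968 + 7.2000) = 173.5094 / 24.7516 = 7.01004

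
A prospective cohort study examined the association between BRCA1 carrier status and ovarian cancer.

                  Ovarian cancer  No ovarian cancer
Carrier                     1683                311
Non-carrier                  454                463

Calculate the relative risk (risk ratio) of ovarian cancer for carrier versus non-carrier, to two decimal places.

1.70

Cells: a = 1683, b = 311, c = 454, d = 463.
Risk in exposed = 1683/1994 = 0.84403; risk in unexposed = 454/917 = 0.49509.
RR = 0.84403 / 0.49509 = 1.70480
The risk among the exposed is 1.70 times that among the unexposed.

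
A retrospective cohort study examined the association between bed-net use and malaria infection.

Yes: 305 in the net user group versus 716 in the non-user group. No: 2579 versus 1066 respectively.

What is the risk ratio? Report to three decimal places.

From the description: a = 305, b = 2579, c = 716, d = 1066.
Risk in exposed = 305/2884 = 0.10576; risk in unexposed = 716/1782 = 0.40180.
RR = 0.10576 / 0.40180 = 0.26321
The risk is 74% lower among the exposed than among the unexposed.

0.263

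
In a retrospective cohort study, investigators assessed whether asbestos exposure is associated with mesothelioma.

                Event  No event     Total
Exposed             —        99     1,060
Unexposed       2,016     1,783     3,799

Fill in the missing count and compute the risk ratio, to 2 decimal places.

The missing cell is in the exposed row: 1060 − 99 = 961.
So a = 961, b = 99, c = 2016, d = 1783.
RR = [a/(a+b)] / [c/(c+d)] = (961/1060) / (2016/3799) = 0.90660/0.53067 = 1.70843

1.71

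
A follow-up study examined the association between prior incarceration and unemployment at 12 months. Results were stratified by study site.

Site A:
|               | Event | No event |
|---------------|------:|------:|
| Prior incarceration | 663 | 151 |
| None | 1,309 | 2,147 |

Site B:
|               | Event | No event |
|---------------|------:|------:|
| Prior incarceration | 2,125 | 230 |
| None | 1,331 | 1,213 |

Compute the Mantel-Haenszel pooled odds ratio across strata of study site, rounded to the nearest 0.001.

OR_MH = Σ(aᵢdᵢ/nᵢ) / Σ(bᵢcᵢ/nᵢ), where nᵢ is the stratum total.
Stratum 1 (Site A): n = 4270; a·d/n = 663·2147/4270 = 333.3632; b·c/n = 151·1309/4270 = 46.2902
Stratum 2 (Site B): n = 4899; a·d/n = 2125·1213/4899 = 526.1533; b·c/n = 230·1331/4899 = 62.4883
OR_MH = (333.3632 + 526.1533) / (46.2902 + 62.4883) = 859.5165 / 108.7784 = 7.90153

7.902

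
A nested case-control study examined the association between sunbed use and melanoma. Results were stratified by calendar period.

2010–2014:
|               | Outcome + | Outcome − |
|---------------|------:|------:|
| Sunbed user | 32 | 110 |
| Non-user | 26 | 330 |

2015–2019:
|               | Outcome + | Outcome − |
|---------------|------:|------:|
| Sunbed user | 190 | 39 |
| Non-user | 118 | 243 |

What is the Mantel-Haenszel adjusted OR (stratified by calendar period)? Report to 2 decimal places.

7.34

OR_MH = Σ(aᵢdᵢ/nᵢ) / Σ(bᵢcᵢ/nᵢ), where nᵢ is the stratum total.
Stratum 1 (2010–2014): n = 498; a·d/n = 32·330/498 = 21.2048; b·c/n = 110·26/498 = 5.7430
Stratum 2 (2015–2019): n = 590; a·d/n = 190·243/590 = 78.2542; b·c/n = 39·118/590 = 7.8000
OR_MH = (21.2048 + 78.2542) / (5.7430 + 7.8000) = 99.4591 / 13.5430 = 7.34396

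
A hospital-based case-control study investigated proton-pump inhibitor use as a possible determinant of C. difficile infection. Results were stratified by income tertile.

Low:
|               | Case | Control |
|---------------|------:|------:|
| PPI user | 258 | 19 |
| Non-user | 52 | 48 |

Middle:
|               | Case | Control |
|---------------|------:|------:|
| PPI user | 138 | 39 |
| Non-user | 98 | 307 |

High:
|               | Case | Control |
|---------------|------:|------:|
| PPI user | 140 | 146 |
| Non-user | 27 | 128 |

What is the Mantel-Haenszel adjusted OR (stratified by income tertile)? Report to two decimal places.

OR_MH = Σ(aᵢdᵢ/nᵢ) / Σ(bᵢcᵢ/nᵢ), where nᵢ is the stratum total.
Stratum 1 (Low): n = 377; a·d/n = 258·48/377 = 32.8488; b·c/n = 19·52/377 = 2.6207
Stratum 2 (Middle): n = 582; a·d/n = 138·307/582 = 72.7938; b·c/n = 39·98/582 = 6.5670
Stratum 3 (High): n = 441; a·d/n = 140·128/441 = 40.6349; b·c/n = 146·27/441 = 8.9388
OR_MH = (32.8488 + 72.7938 + 40.6349) / (2.6207 + 6.5670 + 8.9388) = 146.2775 / 18.1265 = 8.06983

8.07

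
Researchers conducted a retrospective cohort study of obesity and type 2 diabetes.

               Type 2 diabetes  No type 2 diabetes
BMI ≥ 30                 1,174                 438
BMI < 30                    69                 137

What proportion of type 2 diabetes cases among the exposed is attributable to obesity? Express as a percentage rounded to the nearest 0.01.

Cells: a = 1174, b = 438, c = 69, d = 137.
Risk in exposed = 1174/1612 = 0.72829; risk in unexposed = 69/206 = 0.33495.
RR = 0.72829/0.33495 = 2.17431
AR% = (RR − 1)/RR × 100 = (2.17431 − 1)/2.17431 × 100 = 54.0084%

54.01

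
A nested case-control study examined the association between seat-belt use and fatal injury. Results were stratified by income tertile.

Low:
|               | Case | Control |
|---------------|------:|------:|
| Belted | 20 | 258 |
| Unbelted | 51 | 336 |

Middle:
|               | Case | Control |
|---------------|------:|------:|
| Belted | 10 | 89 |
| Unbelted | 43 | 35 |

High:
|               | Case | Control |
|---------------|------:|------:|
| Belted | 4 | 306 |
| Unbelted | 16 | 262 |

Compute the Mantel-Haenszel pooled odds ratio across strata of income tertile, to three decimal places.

OR_MH = Σ(aᵢdᵢ/nᵢ) / Σ(bᵢcᵢ/nᵢ), where nᵢ is the stratum total.
Stratum 1 (Low): n = 665; a·d/n = 20·336/665 = 10.1053; b·c/n = 258·51/665 = 19.7865
Stratum 2 (Middle): n = 177; a·d/n = 10·35/177 = 1.9774; b·c/n = 89·43/177 = 21.6215
Stratum 3 (High): n = 588; a·d/n = 4·262/588 = 1.7823; b·c/n = 306·16/588 = 8.3265
OR_MH = (10.1053 + 1.9774 + 1.7823) / (19.7865 + 21.6215 + 8.3265) = 13.8650 / 49.7345 = 0.27878

0.279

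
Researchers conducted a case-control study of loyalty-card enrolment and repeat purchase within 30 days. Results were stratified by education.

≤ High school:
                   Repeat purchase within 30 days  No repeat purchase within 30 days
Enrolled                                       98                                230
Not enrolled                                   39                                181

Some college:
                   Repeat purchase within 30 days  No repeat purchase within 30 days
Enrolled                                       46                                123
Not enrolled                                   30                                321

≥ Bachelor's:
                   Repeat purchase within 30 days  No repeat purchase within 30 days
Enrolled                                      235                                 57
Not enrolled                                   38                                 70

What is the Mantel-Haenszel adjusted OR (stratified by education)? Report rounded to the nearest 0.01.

3.53

OR_MH = Σ(aᵢdᵢ/nᵢ) / Σ(bᵢcᵢ/nᵢ), where nᵢ is the stratum total.
Stratum 1 (≤ High school): n = 548; a·d/n = 98·181/548 = 32.3686; b·c/n = 230·39/548 = 16.3686
Stratum 2 (Some college): n = 520; a·d/n = 46·321/520 = 28.3962; b·c/n = 123·30/520 = 7.0962
Stratum 3 (≥ Bachelor's): n = 400; a·d/n = 235·70/400 = 41.1250; b·c/n = 57·38/400 = 5.4150
OR_MH = (32.3686 + 28.3962 + 41.1250) / (16.3686 + 7.0962 + 5.4150) = 101.8898 / 28.8798 = 3.52807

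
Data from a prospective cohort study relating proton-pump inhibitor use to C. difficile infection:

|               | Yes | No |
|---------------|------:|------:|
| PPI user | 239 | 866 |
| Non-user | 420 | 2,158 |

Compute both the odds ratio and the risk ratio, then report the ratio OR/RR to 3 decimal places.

Cells: a = 239, b = 866, c = 420, d = 2158.
OR = (239·2158)/(866·420) = 515762/363720 = 1.41802
Risk in exposed = 239/1105 = 0.21629; risk in unexposed = 420/2578 = 0.16292; RR = 1.32761
OR/RR = 1.41802 / 1.32761 = 1.06810
The outcome is not rare, so the OR lies further from 1 than the RR.

1.068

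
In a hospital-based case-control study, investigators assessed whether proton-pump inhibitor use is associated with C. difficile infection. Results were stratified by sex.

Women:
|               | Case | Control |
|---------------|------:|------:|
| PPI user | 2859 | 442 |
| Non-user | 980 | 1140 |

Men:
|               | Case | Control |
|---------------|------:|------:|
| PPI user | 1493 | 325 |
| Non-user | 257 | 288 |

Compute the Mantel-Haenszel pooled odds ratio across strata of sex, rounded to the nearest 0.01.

6.80

OR_MH = Σ(aᵢdᵢ/nᵢ) / Σ(bᵢcᵢ/nᵢ), where nᵢ is the stratum total.
Stratum 1 (Women): n = 5421; a·d/n = 2859·1140/5421 = 601.2286; b·c/n = 442·980/5421 = 79.9041
Stratum 2 (Men): n = 2363; a·d/n = 1493·288/2363 = 181.9653; b·c/n = 325·257/2363 = 35.3470
OR_MH = (601.2286 + 181.9653) / (79.9041 + 35.3470) = 783.1939 / 115.2511 = 6.79554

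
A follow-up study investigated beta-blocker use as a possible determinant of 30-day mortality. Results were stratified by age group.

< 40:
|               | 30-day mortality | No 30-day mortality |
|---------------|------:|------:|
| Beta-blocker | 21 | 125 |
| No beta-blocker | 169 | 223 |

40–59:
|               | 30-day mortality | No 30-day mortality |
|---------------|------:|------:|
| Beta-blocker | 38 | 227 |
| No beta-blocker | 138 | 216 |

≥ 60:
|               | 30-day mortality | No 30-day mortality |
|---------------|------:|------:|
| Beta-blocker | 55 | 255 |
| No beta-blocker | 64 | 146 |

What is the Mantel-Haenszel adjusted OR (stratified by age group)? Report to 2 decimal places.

OR_MH = Σ(aᵢdᵢ/nᵢ) / Σ(bᵢcᵢ/nᵢ), where nᵢ is the stratum total.
Stratum 1 (< 40): n = 538; a·d/n = 21·223/538 = 8.7045; b·c/n = 125·169/538 = 39.2658
Stratum 2 (40–59): n = 619; a·d/n = 38·216/619 = 13.2601; b·c/n = 227·138/619 = 50.6074
Stratum 3 (≥ 60): n = 520; a·d/n = 55·146/520 = 15.4423; b·c/n = 255·64/520 = 31.3846
OR_MH = (8.7045 + 13.2601 + 15.4423) / (39.2658 + 50.6074 + 31.3846) = 37.4069 / 121.2578 = 0.30849

0.31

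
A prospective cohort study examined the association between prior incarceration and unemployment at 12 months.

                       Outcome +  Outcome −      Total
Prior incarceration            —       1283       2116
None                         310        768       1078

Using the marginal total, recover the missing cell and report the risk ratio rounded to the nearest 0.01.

1.37

The missing cell is in the exposed row: 2116 − 1283 = 833.
So a = 833, b = 1283, c = 310, d = 768.
RR = [a/(a+b)] / [c/(c+d)] = (833/2116) / (310/1078) = 0.39367/0.28757 = 1.36895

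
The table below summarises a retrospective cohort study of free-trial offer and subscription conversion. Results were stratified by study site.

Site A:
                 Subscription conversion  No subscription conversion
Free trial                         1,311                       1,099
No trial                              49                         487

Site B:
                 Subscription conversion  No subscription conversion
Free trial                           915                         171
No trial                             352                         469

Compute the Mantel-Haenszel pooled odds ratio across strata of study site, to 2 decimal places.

OR_MH = Σ(aᵢdᵢ/nᵢ) / Σ(bᵢcᵢ/nᵢ), where nᵢ is the stratum total.
Stratum 1 (Site A): n = 2946; a·d/n = 1311·487/2946 = 216.7200; b·c/n = 1099·49/2946 = 18.2794
Stratum 2 (Site B): n = 1907; a·d/n = 915·469/1907 = 225.0315; b·c/n = 171·352/1907 = 31.5637
OR_MH = (216.7200 + 225.0315) / (18.2794 + 31.5637) = 441.7514 / 49.8431 = 8.86284

8.86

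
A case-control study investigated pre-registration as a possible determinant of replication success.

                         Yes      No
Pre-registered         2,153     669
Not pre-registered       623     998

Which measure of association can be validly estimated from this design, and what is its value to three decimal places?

Cells: a = 2153, b = 669, c = 623, d = 998.
This is a case-control study: participants were sampled on outcome status, so risks in the source population cannot be estimated directly — relative risk is not valid here. The odds ratio is the appropriate measure.
OR = (a·d)/(b·c) = (2153 × 998) / (669 × 623) = 2148694 / 416787 = 5.15538

5.155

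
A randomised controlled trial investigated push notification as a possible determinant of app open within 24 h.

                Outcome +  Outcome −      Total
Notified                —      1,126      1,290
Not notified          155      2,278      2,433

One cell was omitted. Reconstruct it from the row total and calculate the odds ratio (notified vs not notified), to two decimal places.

The missing cell is in the exposed row: 1290 − 1126 = 164.
So a = 164, b = 1126, c = 155, d = 2278.
OR = (a·d)/(b·c) = (164 × 2278) / (1126 × 155) = 373592 / 174530 = 2.14056

2.14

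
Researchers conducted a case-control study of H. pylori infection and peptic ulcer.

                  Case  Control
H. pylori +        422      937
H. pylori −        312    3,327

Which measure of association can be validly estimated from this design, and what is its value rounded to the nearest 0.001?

4.803

Cells: a = 422, b = 937, c = 312, d = 3327.
This is a case-control study: participants were sampled on outcome status, so risks in the source population cannot be estimated directly — relative risk is not valid here. The odds ratio is the appropriate measure.
OR = (a·d)/(b·c) = (422 × 3327) / (937 × 312) = 1403994 / 292344 = 4.80254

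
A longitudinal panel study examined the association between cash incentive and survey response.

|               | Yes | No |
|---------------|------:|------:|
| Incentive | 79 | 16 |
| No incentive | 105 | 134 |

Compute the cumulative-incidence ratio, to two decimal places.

Cells: a = 79, b = 16, c = 105, d = 134.
Risk in exposed = 79/95 = 0.83158; risk in unexposed = 105/239 = 0.43933.
RR = 0.83158 / 0.43933 = 1.89283
The risk among the exposed is 1.89 times that among the unexposed.

1.89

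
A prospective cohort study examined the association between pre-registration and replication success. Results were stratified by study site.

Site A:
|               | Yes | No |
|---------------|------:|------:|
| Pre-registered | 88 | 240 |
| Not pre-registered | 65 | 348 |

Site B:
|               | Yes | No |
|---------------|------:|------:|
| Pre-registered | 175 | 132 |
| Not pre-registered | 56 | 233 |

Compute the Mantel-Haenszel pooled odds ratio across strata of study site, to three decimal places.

OR_MH = Σ(aᵢdᵢ/nᵢ) / Σ(bᵢcᵢ/nᵢ), where nᵢ is the stratum total.
Stratum 1 (Site A): n = 741; a·d/n = 88·348/741 = 41.3279; b·c/n = 240·65/741 = 21.0526
Stratum 2 (Site B): n = 596; a·d/n = 175·233/596 = 68.4144; b·c/n = 132·56/596 = 12.4027
OR_MH = (41.3279 + 68.4144) / (21.0526 + 12.4027) = 109.7424 / 33.4553 = 3.28027

3.280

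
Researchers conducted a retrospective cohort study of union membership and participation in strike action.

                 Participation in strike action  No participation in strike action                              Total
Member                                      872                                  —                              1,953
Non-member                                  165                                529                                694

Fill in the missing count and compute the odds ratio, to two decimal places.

The missing cell is in the exposed row: 1953 − 872 = 1081.
So a = 872, b = 1081, c = 165, d = 529.
OR = (a·d)/(b·c) = (872 × 529) / (1081 × 165) = 461288 / 178365 = 2.58620

2.59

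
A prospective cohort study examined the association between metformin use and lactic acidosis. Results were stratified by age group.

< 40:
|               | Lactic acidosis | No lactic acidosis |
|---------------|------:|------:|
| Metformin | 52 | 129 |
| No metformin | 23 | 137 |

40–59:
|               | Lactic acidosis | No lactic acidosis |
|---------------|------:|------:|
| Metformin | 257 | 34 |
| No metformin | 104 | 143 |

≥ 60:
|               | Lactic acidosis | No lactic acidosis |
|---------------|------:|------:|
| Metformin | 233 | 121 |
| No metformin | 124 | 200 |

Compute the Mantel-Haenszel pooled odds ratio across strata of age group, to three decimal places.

OR_MH = Σ(aᵢdᵢ/nᵢ) / Σ(bᵢcᵢ/nᵢ), where nᵢ is the stratum total.
Stratum 1 (< 40): n = 341; a·d/n = 52·137/341 = 20.8915; b·c/n = 129·23/341 = 8.7009
Stratum 2 (40–59): n = 538; a·d/n = 257·143/538 = 68.3104; b·c/n = 34·104/538 = 6.5725
Stratum 3 (≥ 60): n = 678; a·d/n = 233·200/678 = 68.7316; b·c/n = 121·124/678 = 22.1298
OR_MH = (20.8915 + 68.3104 + 68.7316) / (8.7009 + 6.5725 + 22.1298) = 157.9335 / 37.4032 = 4.22246

4.222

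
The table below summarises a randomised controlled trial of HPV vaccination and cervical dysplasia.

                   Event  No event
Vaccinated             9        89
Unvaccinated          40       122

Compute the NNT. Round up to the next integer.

Risk in treated group = 9/98 = 0.09184; risk in control = 40/162 = 0.24691.
Absolute risk reduction = 0.24691 − 0.09184 = 0.15508
NNT = 1 / ARR = 1 / 0.15508 = 6.448 → round up → 7

7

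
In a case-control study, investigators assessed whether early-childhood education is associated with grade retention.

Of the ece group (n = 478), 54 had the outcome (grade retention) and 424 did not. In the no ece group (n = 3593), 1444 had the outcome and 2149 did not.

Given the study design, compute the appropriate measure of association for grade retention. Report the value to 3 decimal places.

0.190

From the description: a = 54, b = 424, c = 1444, d = 2149.
This is a case-control study: participants were sampled on outcome status, so risks in the source population cannot be estimated directly — relative risk is not valid here. The odds ratio is the appropriate measure.
OR = (a·d)/(b·c) = (54 × 2149) / (424 × 1444) = 116046 / 612256 = 0.18954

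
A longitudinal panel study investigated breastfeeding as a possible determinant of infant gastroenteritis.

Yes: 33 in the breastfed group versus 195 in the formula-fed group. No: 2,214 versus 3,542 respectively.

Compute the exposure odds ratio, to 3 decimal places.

0.271

From the description: a = 33, b = 2214, c = 195, d = 3542.
OR = (a·d)/(b·c) = (33 × 3542) / (2214 × 195) = 116886 / 431730 = 0.27074
Exposure is associated with lower odds of infant gastroenteritis (OR = 0.27 < 1).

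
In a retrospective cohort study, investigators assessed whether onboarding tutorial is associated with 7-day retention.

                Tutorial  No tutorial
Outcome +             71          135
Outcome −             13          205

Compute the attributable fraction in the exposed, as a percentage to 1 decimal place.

Reading the table with exposure as columns: a = 71 (Tutorial, case), b = 13 (Tutorial, non-case), c = 135 (No tutorial, case), d = 205.
Risk in exposed = 71/84 = 0.84524; risk in unexposed = 135/340 = 0.39706.
RR = 0.84524/0.39706 = 2.12875
AR% = (RR − 1)/RR × 100 = (2.12875 − 1)/2.12875 × 100 = 53.0240%

53.0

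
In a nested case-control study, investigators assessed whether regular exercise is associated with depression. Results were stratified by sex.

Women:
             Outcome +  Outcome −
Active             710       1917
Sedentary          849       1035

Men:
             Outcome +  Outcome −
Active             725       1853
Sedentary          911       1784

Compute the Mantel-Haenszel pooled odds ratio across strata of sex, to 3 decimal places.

0.599

OR_MH = Σ(aᵢdᵢ/nᵢ) / Σ(bᵢcᵢ/nᵢ), where nᵢ is the stratum total.
Stratum 1 (Women): n = 4511; a·d/n = 710·1035/4511 = 162.9018; b·c/n = 1917·849/4511 = 360.7921
Stratum 2 (Men): n = 5273; a·d/n = 725·1784/5273 = 245.2873; b·c/n = 1853·911/5273 = 320.1371
OR_MH = (162.9018 + 245.2873) / (360.7921 + 320.1371) = 408.1891 / 680.9292 = 0.59946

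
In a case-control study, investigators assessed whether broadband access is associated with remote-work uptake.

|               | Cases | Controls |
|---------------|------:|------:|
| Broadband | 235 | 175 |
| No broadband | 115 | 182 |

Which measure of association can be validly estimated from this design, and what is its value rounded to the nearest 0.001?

2.125

Cells: a = 235, b = 175, c = 115, d = 182.
This is a case-control study: participants were sampled on outcome status, so risks in the source population cannot be estimated directly — relative risk is not valid here. The odds ratio is the appropriate measure.
OR = (a·d)/(b·c) = (235 × 182) / (175 × 115) = 42770 / 20125 = 2.12522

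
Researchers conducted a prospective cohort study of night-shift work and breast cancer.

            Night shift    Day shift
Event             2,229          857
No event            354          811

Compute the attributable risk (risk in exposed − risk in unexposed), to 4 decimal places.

0.3492

Reading the table with exposure as columns: a = 2229 (Night shift, case), b = 354 (Night shift, non-case), c = 857 (Day shift, case), d = 811.
Risk in exposed = 2229/2583 = 0.862950; risk in unexposed = 857/1668 = 0.513789.
Risk difference = 0.862950 − 0.513789 = 0.349161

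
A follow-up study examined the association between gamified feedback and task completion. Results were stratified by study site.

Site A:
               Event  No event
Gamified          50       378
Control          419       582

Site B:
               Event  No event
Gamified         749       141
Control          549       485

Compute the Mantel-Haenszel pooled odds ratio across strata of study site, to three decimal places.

1.385

OR_MH = Σ(aᵢdᵢ/nᵢ) / Σ(bᵢcᵢ/nᵢ), where nᵢ is the stratum total.
Stratum 1 (Site A): n = 1429; a·d/n = 50·582/1429 = 20.3639; b·c/n = 378·419/1429 = 110.8341
Stratum 2 (Site B): n = 1924; a·d/n = 749·485/1924 = 188.8072; b·c/n = 141·549/1924 = 40.2334
OR_MH = (20.3639 + 188.8072) / (110.8341 + 40.2334) = 209.1711 / 151.0675 = 1.38462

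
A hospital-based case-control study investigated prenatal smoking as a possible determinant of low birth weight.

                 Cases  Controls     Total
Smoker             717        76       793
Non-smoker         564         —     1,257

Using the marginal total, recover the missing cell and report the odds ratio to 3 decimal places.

11.592

The missing cell is in the unexposed row: 1257 − 564 = 693.
So a = 717, b = 76, c = 564, d = 693.
OR = (a·d)/(b·c) = (717 × 693) / (76 × 564) = 496881 / 42864 = 11.59204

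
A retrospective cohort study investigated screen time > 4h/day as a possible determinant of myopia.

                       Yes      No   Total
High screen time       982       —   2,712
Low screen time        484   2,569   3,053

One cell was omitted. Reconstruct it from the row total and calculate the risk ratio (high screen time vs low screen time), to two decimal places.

2.28

The missing cell is in the exposed row: 2712 − 982 = 1730.
So a = 982, b = 1730, c = 484, d = 2569.
RR = [a/(a+b)] / [c/(c+d)] = (982/2712) / (484/3053) = 0.36209/0.15853 = 2.28404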